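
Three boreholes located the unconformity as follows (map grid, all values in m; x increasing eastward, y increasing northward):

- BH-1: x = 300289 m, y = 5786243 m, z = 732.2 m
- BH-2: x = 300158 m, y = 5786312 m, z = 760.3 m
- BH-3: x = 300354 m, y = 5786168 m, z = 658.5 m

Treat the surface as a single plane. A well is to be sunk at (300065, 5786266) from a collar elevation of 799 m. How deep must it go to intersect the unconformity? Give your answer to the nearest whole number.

Let the plane be z = a·x + b·y + c.
BH-2−BH-1: −131a + 69b = 28.1;  BH-3−BH-1: 65a − 75b = −73.7.
Solving gives a = 0.55764045, b = 1.46595506.
Then c = 732.2 − a·300289 − b·5786243 = −8649093.28.
At (300065, 5786266): z_contact = 167328.4 + 8482405.9 − 8649093.28 = 641.0 m.
Depth below ground = 799 − 641.0 = 158 m.

158 m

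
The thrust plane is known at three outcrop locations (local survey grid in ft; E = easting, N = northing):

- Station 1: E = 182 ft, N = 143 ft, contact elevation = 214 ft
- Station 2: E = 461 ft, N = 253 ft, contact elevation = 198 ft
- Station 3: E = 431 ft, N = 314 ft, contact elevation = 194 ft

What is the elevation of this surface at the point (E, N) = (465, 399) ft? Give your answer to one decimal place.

186.4 ft

Two edge vectors: Station 1→Station 2 = (279, 110, -16), Station 1→Station 3 = (249, 171, -20).
Normal n = (Station 1→Station 2) × (Station 1→Station 3) = (536, 1596, 20319).
So ∂z/∂E = −n_x/n_z = −0.02638 and ∂z/∂N = −n_y/n_z = −0.07855.
Intercept c from Station 1: 214 + 4.80 + 11.23 = 230.03.
At (465, 399): z = −12.3 − 31.3 + 230.03 = 186.4 ft.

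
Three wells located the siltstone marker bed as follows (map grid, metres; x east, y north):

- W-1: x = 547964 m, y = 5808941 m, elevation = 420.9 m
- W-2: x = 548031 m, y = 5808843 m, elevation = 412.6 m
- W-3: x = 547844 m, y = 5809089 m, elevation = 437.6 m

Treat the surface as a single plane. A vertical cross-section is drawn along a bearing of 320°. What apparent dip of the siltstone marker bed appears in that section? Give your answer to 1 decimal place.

Let the plane be z = a·x + b·y + c.
W-2−W-1: 67a − 98b = −8.3;  W-3−W-1: −120a + 148b = 16.7.
Solving gives a = −0.22137, b = −0.06665.
Unit vector along 320° is (sin 320°, cos 320°) = (-0.6428, 0.7660).
Slope in that direction = a·(-0.6428) + b·(0.7660) = 0.09124.
Apparent dip = arctan|0.09124| = 5.2° (true dip is 13.0°, so apparent ≤ true as expected).

5.2°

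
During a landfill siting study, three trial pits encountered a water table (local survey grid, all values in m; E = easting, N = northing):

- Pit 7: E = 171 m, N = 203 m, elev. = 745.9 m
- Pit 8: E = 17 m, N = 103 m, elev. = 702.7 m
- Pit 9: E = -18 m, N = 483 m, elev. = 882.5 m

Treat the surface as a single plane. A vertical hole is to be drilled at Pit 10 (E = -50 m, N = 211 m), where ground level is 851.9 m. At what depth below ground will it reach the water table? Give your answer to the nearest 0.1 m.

96.7 m

Let the plane be z = a·E + b·N + c.
Pit 8−Pit 7: −154a − 100b = −43.2;  Pit 9−Pit 7: −189a + 280b = 136.6.
Solving gives a = −0.02522, b = 0.47084.
Then c = 745.9 − a·171 − b·203 = 654.63.
At (-50, 211): z_contact = 1.26 + 99.35 + 654.63 = 755.24 m.
Depth below ground = 851.9 − 755.24 = 96.7 m.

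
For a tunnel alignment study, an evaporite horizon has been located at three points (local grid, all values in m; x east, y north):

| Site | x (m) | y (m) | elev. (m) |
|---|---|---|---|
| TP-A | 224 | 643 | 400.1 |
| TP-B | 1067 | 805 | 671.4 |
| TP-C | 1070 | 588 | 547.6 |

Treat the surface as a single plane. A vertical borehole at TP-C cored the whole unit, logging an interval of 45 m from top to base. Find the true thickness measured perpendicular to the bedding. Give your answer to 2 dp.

38.40 m

Two edge vectors: TP-A→TP-B = (843, 162, 271.3), TP-A→TP-C = (846, -55, 147.5).
Normal n = (TP-A→TP-B) × (TP-A→TP-C) = (38816.5, 105177.3, -183417).
So ∂z/∂x = −n_x/n_z = 0.21163 and ∂z/∂y = −n_y/n_z = 0.57343.
|∇z| = √(a²+b²) = 0.61124, so dip δ = arctan(0.61124) = 31.43°.
True thickness = vertical thickness × cos δ = 45 × cos 31.43° = 38.40 m.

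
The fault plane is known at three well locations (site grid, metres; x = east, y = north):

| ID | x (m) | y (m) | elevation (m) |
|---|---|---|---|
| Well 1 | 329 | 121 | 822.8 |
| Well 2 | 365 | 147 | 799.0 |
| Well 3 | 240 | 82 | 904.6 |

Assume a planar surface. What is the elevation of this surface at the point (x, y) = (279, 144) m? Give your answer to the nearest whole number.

Let the plane be z = a·x + b·y + c.
Well 2−Well 1: 36a + 26b = −23.8;  Well 3−Well 1: −89a − 39b = 81.8.
Solving gives a = −1.31714, b = 0.90835.
Then c = 822.8 − a·329 − b·121 = 1146.23.
At (279, 144): z = −367.5 + 130.8 + 1146.23 = 909.5 m.

910 m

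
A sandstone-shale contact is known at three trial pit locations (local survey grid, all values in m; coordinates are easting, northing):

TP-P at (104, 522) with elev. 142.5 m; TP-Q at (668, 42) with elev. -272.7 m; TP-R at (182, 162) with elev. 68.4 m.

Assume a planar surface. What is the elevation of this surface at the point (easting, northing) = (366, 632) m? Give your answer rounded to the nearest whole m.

-31 m

Let the plane be z = a·easting + b·northing + c.
TP-Q−TP-P: 564a − 480b = −415.2;  TP-R−TP-P: 78a − 360b = −74.1.
Solving gives a = −0.68783, b = 0.05680.
Then c = 142.5 − a·104 − b·522 = 184.38.
At (366, 632): z = −251.7 + 35.9 + 184.38 = -31.5 m.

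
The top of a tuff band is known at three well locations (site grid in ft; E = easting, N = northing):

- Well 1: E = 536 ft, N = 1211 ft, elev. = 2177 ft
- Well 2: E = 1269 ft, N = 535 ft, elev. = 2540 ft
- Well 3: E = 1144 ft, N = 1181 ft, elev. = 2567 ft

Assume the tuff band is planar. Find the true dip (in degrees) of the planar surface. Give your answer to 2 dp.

33.86°

Two edge vectors: Well 1→Well 2 = (733, -676, 363), Well 1→Well 3 = (608, -30, 390).
Normal n = (Well 1→Well 2) × (Well 1→Well 3) = (-252750, -65166, 389018).
So ∂z/∂E = −n_x/n_z = 0.64971 and ∂z/∂N = −n_y/n_z = 0.16751.
Gradient magnitude |∇z| = √(a² + b²) = √(0.42213 + 0.02806) = 0.67096.
True dip = arctan(0.67096) = 33.86°, dipping toward WSW (azimuth ≈ 256°).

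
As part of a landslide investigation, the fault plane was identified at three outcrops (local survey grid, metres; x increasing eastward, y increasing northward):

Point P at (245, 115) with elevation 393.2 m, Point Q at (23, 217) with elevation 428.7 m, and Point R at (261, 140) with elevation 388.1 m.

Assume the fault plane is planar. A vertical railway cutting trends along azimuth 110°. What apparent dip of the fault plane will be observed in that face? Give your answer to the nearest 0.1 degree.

8.9°

Two edge vectors: Point P→Point Q = (-222, 102, 35.5), Point P→Point R = (16, 25, -5.1).
Normal n = (Point P→Point Q) × (Point P→Point R) = (-1407.7, -564.2, -7182).
So ∂z/∂x = −n_x/n_z = −0.19600 and ∂z/∂y = −n_y/n_z = −0.07856.
Unit vector along 110° is (sin 110°, cos 110°) = (0.9397, -0.3420).
Slope in that direction = a·(0.9397) + b·(-0.3420) = −0.15732.
Apparent dip = arctan|0.15732| = 8.9° (true dip is 11.9°, so apparent ≤ true as expected).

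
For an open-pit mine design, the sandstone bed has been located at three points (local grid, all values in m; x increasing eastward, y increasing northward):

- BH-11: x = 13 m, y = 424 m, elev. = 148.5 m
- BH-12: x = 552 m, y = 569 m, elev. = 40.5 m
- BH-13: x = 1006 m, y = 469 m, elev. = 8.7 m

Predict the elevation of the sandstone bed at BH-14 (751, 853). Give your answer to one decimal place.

Let the plane be z = a·x + b·y + c.
BH-12−BH-11: 539a + 145b = −108;  BH-13−BH-11: 993a + 45b = −139.8.
Solving gives a = −0.128715, b = −0.266364.
Then c = 148.5 − a·13 − b·424 = 263.11.
At (751, 853): z = −96.7 − 227.2 + 263.11 = -60.8 m.

-60.8 m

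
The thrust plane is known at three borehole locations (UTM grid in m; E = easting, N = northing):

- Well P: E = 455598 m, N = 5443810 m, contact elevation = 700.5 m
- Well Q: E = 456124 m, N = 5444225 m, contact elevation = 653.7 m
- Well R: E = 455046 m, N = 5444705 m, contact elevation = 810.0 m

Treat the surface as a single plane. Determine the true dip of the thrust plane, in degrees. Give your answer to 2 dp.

Two edge vectors: Well P→Well Q = (526, 415, -46.8), Well P→Well R = (-552, 895, 109.5).
Normal n = (Well P→Well Q) × (Well P→Well R) = (87328.5, -31763.4, 699850).
So ∂z/∂E = −n_x/n_z = −0.12478 and ∂z/∂N = −n_y/n_z = 0.04539.
Gradient magnitude |∇z| = √(a² + b²) = √(0.01557 + 0.00206) = 0.13278.
True dip = arctan(0.13278) = 7.56°, dipping toward ESE (azimuth ≈ 110°).

7.56°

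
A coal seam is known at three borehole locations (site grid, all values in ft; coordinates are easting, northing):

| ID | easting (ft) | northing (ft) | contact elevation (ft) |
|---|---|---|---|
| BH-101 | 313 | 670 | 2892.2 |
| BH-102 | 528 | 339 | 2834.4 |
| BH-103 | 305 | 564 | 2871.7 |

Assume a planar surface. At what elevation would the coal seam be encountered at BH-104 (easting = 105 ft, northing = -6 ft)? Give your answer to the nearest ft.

2757 ft

Let the plane be z = a·easting + b·northing + c.
BH-102−BH-101: 215a − 331b = −57.8;  BH-103−BH-101: −8a − 106b = −20.5.
Solving gives a = 0.02589, b = 0.19144.
Then c = 2892.2 − a·313 − b·670 = 2755.83.
At (105, -6): z = 2.7 − 1.1 + 2755.83 = 2757.4 ft.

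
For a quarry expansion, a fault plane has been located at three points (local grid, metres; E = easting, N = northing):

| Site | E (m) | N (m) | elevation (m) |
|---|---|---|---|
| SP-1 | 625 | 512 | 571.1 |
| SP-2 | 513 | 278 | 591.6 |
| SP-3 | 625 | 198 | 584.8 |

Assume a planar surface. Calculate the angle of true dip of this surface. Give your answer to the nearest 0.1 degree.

Let the plane be z = a·E + b·N + c.
SP-2−SP-1: −112a − 234b = 20.5;  SP-3−SP-1: 0a − 314b = 13.7.
Solving gives a = −0.09188, b = −0.04363.
Gradient magnitude |∇z| = √(a² + b²) = √(0.00844 + 0.00190) = 0.10171.
True dip = arctan(0.10171) = 5.8°, dipping toward ENE (azimuth ≈ 065°).

5.8°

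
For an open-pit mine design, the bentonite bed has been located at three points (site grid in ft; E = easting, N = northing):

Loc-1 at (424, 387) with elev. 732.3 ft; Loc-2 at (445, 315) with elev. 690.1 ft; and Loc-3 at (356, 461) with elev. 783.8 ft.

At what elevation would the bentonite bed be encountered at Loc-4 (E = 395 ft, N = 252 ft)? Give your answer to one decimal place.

665.1 ft

Let the plane be z = a·E + b·N + c.
Loc-2−Loc-1: 21a − 72b = −42.2;  Loc-3−Loc-1: −68a + 74b = 51.5.
Solving gives a = −0.17510, b = 0.53504.
Then c = 732.3 − a·424 − b·387 = 599.48.
At (395, 252): z = −69.2 + 134.8 + 599.48 = 665.1 ft.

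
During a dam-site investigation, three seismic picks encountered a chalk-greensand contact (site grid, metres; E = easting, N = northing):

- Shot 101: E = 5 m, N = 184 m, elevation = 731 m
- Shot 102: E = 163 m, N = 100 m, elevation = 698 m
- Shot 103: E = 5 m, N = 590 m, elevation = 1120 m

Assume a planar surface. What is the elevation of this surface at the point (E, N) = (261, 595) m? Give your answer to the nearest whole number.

Two edge vectors: Shot 101→Shot 102 = (158, -84, -33), Shot 101→Shot 103 = (0, 406, 389).
Normal n = (Shot 101→Shot 102) × (Shot 101→Shot 103) = (-19278, -61462, 64148).
So ∂z/∂E = −n_x/n_z = 0.30052 and ∂z/∂N = −n_y/n_z = 0.95813.
Intercept c from Shot 101: 731 − 1.50 − 176.30 = 553.20.
At (261, 595): z = 78.4 + 570.1 + 553.20 = 1201.7 m.

1202 m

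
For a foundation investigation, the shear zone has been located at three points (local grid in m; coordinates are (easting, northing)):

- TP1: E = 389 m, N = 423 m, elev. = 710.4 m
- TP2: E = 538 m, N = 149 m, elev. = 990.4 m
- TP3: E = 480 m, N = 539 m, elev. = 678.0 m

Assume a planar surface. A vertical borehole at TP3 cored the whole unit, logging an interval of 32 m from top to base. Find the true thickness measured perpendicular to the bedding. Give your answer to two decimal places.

Two edge vectors: TP1→TP2 = (149, -274, 280), TP1→TP3 = (91, 116, -32.4).
Normal n = (TP1→TP2) × (TP1→TP3) = (-23602.4, 30307.6, 42218).
So ∂z/∂E = −n_x/n_z = 0.55906 and ∂z/∂N = −n_y/n_z = −0.71788.
|∇z| = √(a²+b²) = 0.90989, so dip δ = arctan(0.90989) = 42.30°.
True thickness = vertical thickness × cos δ = 32 × cos 42.30° = 23.67 m.

23.67 m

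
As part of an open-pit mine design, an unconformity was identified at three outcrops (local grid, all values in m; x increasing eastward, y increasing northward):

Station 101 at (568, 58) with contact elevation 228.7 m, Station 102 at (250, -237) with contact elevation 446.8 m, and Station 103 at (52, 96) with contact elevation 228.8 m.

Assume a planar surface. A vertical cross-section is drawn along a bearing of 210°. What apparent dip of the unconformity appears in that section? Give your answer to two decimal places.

31.73°

Let the plane be z = a·x + b·y + c.
Station 102−Station 101: −318a − 295b = 218.1;  Station 103−Station 101: −516a + 38b = 0.1.
Solving gives a = −0.05062, b = −0.68475.
Unit vector along 210° is (sin 210°, cos 210°) = (-0.5000, -0.8660).
Slope in that direction = a·(-0.5000) + b·(-0.8660) = 0.61832.
Apparent dip = arctan|0.61832| = 31.73° (true dip is 34.5°, so apparent ≤ true as expected).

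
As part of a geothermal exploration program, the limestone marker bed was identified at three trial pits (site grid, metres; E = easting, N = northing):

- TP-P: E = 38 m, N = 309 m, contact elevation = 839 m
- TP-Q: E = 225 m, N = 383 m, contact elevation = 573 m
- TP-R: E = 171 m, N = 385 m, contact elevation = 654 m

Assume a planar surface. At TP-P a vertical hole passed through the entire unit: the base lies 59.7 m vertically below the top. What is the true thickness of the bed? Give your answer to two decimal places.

Two edge vectors: TP-P→TP-Q = (187, 74, -266), TP-P→TP-R = (133, 76, -185).
Normal n = (TP-P→TP-Q) × (TP-P→TP-R) = (6526, -783, 4370).
So ∂z/∂E = −n_x/n_z = −1.49336 and ∂z/∂N = −n_y/n_z = 0.17918.
|∇z| = √(a²+b²) = 1.50407, so dip δ = arctan(1.50407) = 56.38°.
True thickness = vertical thickness × cos δ = 59.7 × cos 56.38° = 33.05 m.

33.05 m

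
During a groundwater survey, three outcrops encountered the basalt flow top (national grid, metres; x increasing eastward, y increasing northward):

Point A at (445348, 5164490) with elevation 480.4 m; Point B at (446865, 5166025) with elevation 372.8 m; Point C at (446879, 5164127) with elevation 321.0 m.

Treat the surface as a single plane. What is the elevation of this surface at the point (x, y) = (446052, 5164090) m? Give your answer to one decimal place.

Two edge vectors: Point A→Point B = (1517, 1535, -107.6), Point A→Point C = (1531, -363, -159.4).
Normal n = (Point A→Point B) × (Point A→Point C) = (-283737.8, 77074.2, -2900756).
So ∂z/∂x = −n_x/n_z = −0.097815121 and ∂z/∂y = −n_y/n_z = 0.026570384.
Intercept c from Point A: 480.4 + 43561.77 − 137222.48 = −93180.31.
At (446052, 5164090): z = −43630.6 + 137211.9 − 93180.31 = 400.9 m.

400.9 m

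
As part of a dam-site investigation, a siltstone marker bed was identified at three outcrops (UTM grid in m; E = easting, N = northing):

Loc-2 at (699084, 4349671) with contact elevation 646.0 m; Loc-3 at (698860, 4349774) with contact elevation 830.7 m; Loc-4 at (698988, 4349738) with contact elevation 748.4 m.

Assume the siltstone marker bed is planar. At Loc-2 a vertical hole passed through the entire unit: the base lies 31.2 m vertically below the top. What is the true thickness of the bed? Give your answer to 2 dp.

21.22 m

Let the plane be z = a·E + b·N + c.
Loc-3−Loc-2: −224a + 103b = 184.7;  Loc-4−Loc-2: −96a + 67b = 102.4.
Solving gives a = −0.35697, b = 1.01687.
|∇z| = √(a²+b²) = 1.07771, so dip δ = arctan(1.07771) = 47.14°.
True thickness = vertical thickness × cos δ = 31.2 × cos 47.14° = 21.22 m.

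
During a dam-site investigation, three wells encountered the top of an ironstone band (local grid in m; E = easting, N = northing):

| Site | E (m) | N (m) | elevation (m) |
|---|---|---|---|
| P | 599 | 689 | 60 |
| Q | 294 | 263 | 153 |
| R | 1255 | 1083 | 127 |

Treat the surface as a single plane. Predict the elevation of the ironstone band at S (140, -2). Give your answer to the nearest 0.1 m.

225.5 m

Two edge vectors: P→Q = (-305, -426, 93), P→R = (656, 394, 67).
Normal n = (P→Q) × (P→R) = (-65184, 81443, 159286).
So ∂z/∂E = −n_x/n_z = 0.409226 and ∂z/∂N = −n_y/n_z = −0.511300.
Intercept c from P: 60 − 245.13 + 352.29 = 167.16.
At (140, -2): z = 57.3 + 1.0 + 167.16 = 225.5 m.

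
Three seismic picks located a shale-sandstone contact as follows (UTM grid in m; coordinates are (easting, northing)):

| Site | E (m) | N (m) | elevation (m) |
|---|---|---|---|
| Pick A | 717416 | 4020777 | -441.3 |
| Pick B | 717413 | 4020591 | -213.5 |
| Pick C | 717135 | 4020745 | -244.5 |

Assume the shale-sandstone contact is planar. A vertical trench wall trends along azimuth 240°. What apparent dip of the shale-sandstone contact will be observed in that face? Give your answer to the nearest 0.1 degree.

47.6°

Let the plane be z = a·E + b·N + c.
Pick B−Pick A: −3a − 186b = 227.8;  Pick C−Pick A: −281a − 32b = 196.8.
Solving gives a = −0.56192, b = −1.21567.
Unit vector along 240° is (sin 240°, cos 240°) = (-0.8660, -0.5000).
Slope in that direction = a·(-0.8660) + b·(-0.5000) = 1.09447.
Apparent dip = arctan|1.09447| = 47.6° (true dip is 53.3°, so apparent ≤ true as expected).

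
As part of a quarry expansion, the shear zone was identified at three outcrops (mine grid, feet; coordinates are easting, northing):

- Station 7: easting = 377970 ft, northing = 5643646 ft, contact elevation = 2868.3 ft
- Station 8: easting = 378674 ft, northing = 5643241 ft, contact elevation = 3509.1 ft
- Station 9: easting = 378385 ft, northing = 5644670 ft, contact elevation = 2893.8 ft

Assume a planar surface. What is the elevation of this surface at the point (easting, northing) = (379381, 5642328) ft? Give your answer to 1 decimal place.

4293.9 ft

Two edge vectors: Station 7→Station 8 = (704, -405, 640.8), Station 7→Station 9 = (415, 1024, 25.5).
Normal n = (Station 7→Station 8) × (Station 7→Station 9) = (-666506.7, 247980, 888971).
So ∂z/∂easting = −n_x/n_z = 0.749750779 and ∂z/∂northing = −n_y/n_z = −0.278951732.
Intercept c from Station 7: 2868.3 − 283383.30 + 1574304.83 = 1293789.82.
At (379381, 5642328): z = 284441.2 − 1573937.2 + 1293789.82 = 4293.9 ft.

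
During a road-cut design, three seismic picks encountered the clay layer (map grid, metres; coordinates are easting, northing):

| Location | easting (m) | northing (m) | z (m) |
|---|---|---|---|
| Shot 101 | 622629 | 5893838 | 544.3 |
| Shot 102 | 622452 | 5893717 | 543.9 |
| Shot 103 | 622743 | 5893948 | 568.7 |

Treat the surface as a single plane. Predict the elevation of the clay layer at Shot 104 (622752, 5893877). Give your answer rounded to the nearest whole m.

511 m

Two edge vectors: Shot 101→Shot 102 = (-177, -121, -0.4), Shot 101→Shot 103 = (114, 110, 24.4).
Normal n = (Shot 101→Shot 102) × (Shot 101→Shot 103) = (-2908.4, 4273.2, -5676).
So ∂z/∂easting = −n_x/n_z = −0.51240310 and ∂z/∂northing = −n_y/n_z = 0.75285412.
Intercept c from Shot 101: 544.3 + 319037.03 − 4437200.24 = −4117618.91.
At (622752, 5893877): z = −319100.1 + 4437229.6 − 4117618.91 = 510.6 m.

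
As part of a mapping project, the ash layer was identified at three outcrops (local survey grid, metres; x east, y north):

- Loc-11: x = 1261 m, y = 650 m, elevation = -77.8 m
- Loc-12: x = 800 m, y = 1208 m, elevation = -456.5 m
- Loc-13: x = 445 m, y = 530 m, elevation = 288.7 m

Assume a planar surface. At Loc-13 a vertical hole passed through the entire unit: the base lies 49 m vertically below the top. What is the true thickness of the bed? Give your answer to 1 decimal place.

34.9 m

Two edge vectors: Loc-11→Loc-12 = (-461, 558, -378.7), Loc-11→Loc-13 = (-816, -120, 366.5).
Normal n = (Loc-11→Loc-12) × (Loc-11→Loc-13) = (159063, 477975.7, 510648).
So ∂z/∂x = −n_x/n_z = −0.31149 and ∂z/∂y = −n_y/n_z = −0.93602.
|∇z| = √(a²+b²) = 0.98649, so dip δ = arctan(0.98649) = 44.61°.
True thickness = vertical thickness × cos δ = 49 × cos 44.61° = 34.9 m.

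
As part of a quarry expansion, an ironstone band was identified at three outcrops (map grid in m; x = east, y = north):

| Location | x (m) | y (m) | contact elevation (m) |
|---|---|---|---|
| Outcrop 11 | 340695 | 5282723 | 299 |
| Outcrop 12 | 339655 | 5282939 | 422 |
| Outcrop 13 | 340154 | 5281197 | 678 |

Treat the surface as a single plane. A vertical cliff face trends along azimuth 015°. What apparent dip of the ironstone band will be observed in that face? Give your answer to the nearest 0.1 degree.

Let the plane be z = a·x + b·y + c.
Outcrop 12−Outcrop 11: −1040a + 216b = 123;  Outcrop 13−Outcrop 11: −541a − 1526b = 379.
Solving gives a = −0.15820, b = −0.19228.
Unit vector along 015° is (sin 15°, cos 15°) = (0.2588, 0.9659).
Slope in that direction = a·(0.2588) + b·(0.9659) = −0.22667.
Apparent dip = arctan|0.22667| = 12.8° (true dip is 14.0°, so apparent ≤ true as expected).

12.8°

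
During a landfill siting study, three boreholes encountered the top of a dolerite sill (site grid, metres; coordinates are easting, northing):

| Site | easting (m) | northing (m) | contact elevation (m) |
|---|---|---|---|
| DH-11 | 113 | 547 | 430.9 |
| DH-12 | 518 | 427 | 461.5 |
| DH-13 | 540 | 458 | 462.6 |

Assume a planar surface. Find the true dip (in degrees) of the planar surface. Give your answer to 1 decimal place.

4.2°

Two edge vectors: DH-11→DH-12 = (405, -120, 30.6), DH-11→DH-13 = (427, -89, 31.7).
Normal n = (DH-11→DH-12) × (DH-11→DH-13) = (-1080.6, 227.7, 15195).
So ∂z/∂easting = −n_x/n_z = 0.07112 and ∂z/∂northing = −n_y/n_z = −0.01499.
Gradient magnitude |∇z| = √(a² + b²) = √(0.00506 + 0.00022) = 0.07268.
True dip = arctan(0.07268) = 4.2°, dipping toward WNW (azimuth ≈ 282°).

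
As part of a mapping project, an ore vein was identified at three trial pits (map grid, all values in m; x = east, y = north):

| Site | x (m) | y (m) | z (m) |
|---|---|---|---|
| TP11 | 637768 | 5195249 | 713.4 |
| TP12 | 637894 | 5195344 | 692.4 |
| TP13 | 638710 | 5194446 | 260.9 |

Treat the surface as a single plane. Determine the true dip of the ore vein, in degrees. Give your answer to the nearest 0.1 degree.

Two edge vectors: TP11→TP12 = (126, 95, -21), TP11→TP13 = (942, -803, -452.5).
Normal n = (TP11→TP12) × (TP11→TP13) = (-59850.5, 37233, -190668).
So ∂z/∂x = −n_x/n_z = −0.31390 and ∂z/∂y = −n_y/n_z = 0.19528.
Gradient magnitude |∇z| = √(a² + b²) = √(0.09853 + 0.03813) = 0.36968.
True dip = arctan(0.36968) = 20.3°, dipping toward ESE (azimuth ≈ 122°).

20.3°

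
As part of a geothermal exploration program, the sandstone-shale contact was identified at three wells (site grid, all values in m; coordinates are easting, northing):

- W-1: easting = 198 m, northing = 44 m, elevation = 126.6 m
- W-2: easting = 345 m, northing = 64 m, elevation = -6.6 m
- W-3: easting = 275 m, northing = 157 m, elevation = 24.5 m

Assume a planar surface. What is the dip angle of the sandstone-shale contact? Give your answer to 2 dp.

42.58°

Two edge vectors: W-1→W-2 = (147, 20, -133.2), W-1→W-3 = (77, 113, -102.1).
Normal n = (W-1→W-2) × (W-1→W-3) = (13009.6, 4752.3, 15071).
So ∂z/∂easting = −n_x/n_z = −0.86322 and ∂z/∂northing = −n_y/n_z = −0.31533.
Gradient magnitude |∇z| = √(a² + b²) = √(0.74515 + 0.09943) = 0.91901.
True dip = arctan(0.91901) = 42.58°, dipping toward ENE (azimuth ≈ 070°).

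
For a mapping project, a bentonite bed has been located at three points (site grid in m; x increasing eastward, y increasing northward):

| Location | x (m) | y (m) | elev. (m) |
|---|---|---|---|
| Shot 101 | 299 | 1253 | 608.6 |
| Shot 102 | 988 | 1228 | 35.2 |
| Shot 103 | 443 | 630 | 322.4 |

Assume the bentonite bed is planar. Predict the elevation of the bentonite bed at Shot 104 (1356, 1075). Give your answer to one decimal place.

Two edge vectors: Shot 101→Shot 102 = (689, -25, -573.4), Shot 101→Shot 103 = (144, -623, -286.2).
Normal n = (Shot 101→Shot 102) × (Shot 101→Shot 103) = (-350073.2, 114622.2, -425647).
So ∂z/∂x = −n_x/n_z = −0.822450 and ∂z/∂y = −n_y/n_z = 0.269289.
Intercept c from Shot 101: 608.6 + 245.91 − 337.42 = 517.09.
At (1356, 1075): z = −1115.2 + 289.5 + 517.09 = -308.7 m.

-308.7 m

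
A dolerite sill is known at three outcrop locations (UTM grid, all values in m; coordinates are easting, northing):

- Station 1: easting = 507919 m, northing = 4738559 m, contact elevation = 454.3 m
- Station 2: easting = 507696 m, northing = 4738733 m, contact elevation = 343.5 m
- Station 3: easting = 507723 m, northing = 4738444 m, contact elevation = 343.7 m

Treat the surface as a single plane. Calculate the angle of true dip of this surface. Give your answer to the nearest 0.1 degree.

28.3°

Two edge vectors: Station 1→Station 2 = (-223, 174, -110.8), Station 1→Station 3 = (-196, -115, -110.6).
Normal n = (Station 1→Station 2) × (Station 1→Station 3) = (-31986.4, -2947, 59749).
So ∂z/∂easting = −n_x/n_z = 0.53535 and ∂z/∂northing = −n_y/n_z = 0.04932.
Gradient magnitude |∇z| = √(a² + b²) = √(0.28660 + 0.00243) = 0.53761.
True dip = arctan(0.53761) = 28.3°, dipping toward W (azimuth ≈ 265°).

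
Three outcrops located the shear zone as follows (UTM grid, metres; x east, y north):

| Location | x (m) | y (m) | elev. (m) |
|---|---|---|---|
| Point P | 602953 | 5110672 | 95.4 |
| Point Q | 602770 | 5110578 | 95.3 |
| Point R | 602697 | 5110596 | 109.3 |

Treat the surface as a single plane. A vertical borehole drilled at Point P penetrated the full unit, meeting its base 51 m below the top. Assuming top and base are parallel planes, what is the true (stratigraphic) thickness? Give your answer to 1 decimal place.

49.1 m

Let the plane be z = a·x + b·y + c.
Point Q−Point P: −183a − 94b = −0.1;  Point R−Point P: −256a − 76b = 13.9.
Solving gives a = −0.12940, b = 0.25298.
|∇z| = √(a²+b²) = 0.28416, so dip δ = arctan(0.28416) = 15.86°.
True thickness = vertical thickness × cos δ = 51 × cos 15.86° = 49.1 m.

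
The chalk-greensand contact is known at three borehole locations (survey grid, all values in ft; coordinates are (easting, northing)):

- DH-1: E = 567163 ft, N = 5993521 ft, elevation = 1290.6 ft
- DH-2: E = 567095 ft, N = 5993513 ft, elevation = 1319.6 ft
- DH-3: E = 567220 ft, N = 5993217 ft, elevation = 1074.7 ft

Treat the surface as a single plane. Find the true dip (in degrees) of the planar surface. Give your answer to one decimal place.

38.4°

Let the plane be z = a·E + b·N + c.
DH-2−DH-1: −68a − 8b = 29;  DH-3−DH-1: 57a − 304b = −215.9.
Solving gives a = −0.49902, b = 0.61663.
Gradient magnitude |∇z| = √(a² + b²) = √(0.24902 + 0.38023) = 0.79325.
True dip = arctan(0.79325) = 38.4°, dipping toward SE (azimuth ≈ 141°).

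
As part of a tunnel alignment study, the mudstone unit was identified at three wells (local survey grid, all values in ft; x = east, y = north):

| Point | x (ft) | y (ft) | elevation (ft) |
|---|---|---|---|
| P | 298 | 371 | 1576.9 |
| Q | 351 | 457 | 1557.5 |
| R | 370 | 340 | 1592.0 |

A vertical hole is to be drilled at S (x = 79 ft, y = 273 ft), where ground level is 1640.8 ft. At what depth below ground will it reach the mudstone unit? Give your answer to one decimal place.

55.9 ft

Let the plane be z = a·x + b·y + c.
Q−P: 53a + 86b = −19.4;  R−P: 72a − 31b = 15.1.
Solving gives a = 0.08899, b = −0.28042.
Then c = 1576.9 − a·298 − b·371 = 1654.42.
At (79, 273): z_contact = 7.03 − 76.55 + 1654.42 = 1584.89 ft.
Depth below ground = 1640.8 − 1584.89 = 55.9 ft.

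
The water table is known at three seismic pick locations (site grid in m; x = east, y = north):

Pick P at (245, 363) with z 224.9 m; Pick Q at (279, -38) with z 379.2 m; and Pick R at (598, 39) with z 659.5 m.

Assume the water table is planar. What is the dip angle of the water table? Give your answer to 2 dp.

44.98°

Two edge vectors: Pick P→Pick Q = (34, -401, 154.3), Pick P→Pick R = (353, -324, 434.6).
Normal n = (Pick P→Pick Q) × (Pick P→Pick R) = (-124281.4, 39691.5, 130537).
So ∂z/∂x = −n_x/n_z = 0.95208 and ∂z/∂y = −n_y/n_z = −0.30406.
Gradient magnitude |∇z| = √(a² + b²) = √(0.90645 + 0.09245) = 0.99945.
True dip = arctan(0.99945) = 44.98°, dipping toward WNW (azimuth ≈ 288°).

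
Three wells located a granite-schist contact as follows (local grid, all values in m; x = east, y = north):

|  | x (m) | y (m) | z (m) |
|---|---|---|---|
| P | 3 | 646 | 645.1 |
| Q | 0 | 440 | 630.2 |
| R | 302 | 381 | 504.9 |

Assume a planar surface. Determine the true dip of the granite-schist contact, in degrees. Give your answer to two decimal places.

Let the plane be z = a·x + b·y + c.
Q−P: −3a − 206b = −14.9;  R−P: 299a − 265b = −140.2.
Solving gives a = −0.39963, b = 0.07815.
Gradient magnitude |∇z| = √(a² + b²) = √(0.15971 + 0.00611) = 0.40720.
True dip = arctan(0.40720) = 22.16°, dipping toward E (azimuth ≈ 101°).

22.16°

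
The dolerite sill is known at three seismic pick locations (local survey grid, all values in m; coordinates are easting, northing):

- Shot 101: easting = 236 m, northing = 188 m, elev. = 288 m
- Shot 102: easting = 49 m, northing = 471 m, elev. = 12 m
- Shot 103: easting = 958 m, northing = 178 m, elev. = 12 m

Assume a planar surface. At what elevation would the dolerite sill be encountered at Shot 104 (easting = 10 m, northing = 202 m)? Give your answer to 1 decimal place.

Two edge vectors: Shot 101→Shot 102 = (-187, 283, -276), Shot 101→Shot 103 = (722, -10, -276).
Normal n = (Shot 101→Shot 102) × (Shot 101→Shot 103) = (-80868, -250884, -202456).
So ∂z/∂easting = −n_x/n_z = −0.39943 and ∂z/∂northing = −n_y/n_z = −1.23920.
Intercept c from Shot 101: 288 + 94.27 + 232.97 = 615.24.
At (10, 202): z = −4.0 − 250.3 + 615.24 = 360.9 m.

360.9 m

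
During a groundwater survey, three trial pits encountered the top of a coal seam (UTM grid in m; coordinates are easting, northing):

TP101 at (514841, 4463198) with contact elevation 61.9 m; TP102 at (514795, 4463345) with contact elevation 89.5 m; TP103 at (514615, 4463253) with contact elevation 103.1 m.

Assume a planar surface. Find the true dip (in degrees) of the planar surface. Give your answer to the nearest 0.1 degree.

11.6°

Two edge vectors: TP101→TP102 = (-46, 147, 27.6), TP101→TP103 = (-226, 55, 41.2).
Normal n = (TP101→TP102) × (TP101→TP103) = (4538.4, -4342.4, 30692).
So ∂z/∂easting = −n_x/n_z = −0.14787 and ∂z/∂northing = −n_y/n_z = 0.14148.
Gradient magnitude |∇z| = √(a² + b²) = √(0.02187 + 0.02002) = 0.20465.
True dip = arctan(0.20465) = 11.6°, dipping toward SE (azimuth ≈ 134°).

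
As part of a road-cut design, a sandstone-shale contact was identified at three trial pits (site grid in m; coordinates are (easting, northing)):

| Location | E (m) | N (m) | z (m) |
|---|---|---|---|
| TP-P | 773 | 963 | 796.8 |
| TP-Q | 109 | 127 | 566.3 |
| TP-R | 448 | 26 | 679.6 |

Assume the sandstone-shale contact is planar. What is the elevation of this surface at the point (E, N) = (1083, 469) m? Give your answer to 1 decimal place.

Two edge vectors: TP-P→TP-Q = (-664, -836, -230.5), TP-P→TP-R = (-325, -937, -117.2).
Normal n = (TP-P→TP-Q) × (TP-P→TP-R) = (-117999.3, -2908.3, 350468).
So ∂z/∂E = −n_x/n_z = 0.336691 and ∂z/∂N = −n_y/n_z = 0.008298.
Intercept c from TP-P: 796.8 − 260.26 − 7.99 = 528.55.
At (1083, 469): z = 364.6 + 3.9 + 528.55 = 897.1 m.

897.1 m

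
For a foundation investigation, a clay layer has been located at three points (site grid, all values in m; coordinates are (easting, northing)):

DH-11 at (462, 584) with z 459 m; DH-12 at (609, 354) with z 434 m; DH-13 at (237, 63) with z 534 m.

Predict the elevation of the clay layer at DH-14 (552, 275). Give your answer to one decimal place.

Two edge vectors: DH-11→DH-12 = (147, -230, -25), DH-11→DH-13 = (-225, -521, 75).
Normal n = (DH-11→DH-12) × (DH-11→DH-13) = (-30275, -5400, -128337).
So ∂z/∂E = −n_x/n_z = −0.23590 and ∂z/∂N = −n_y/n_z = −0.04208.
Intercept c from DH-11: 459 + 108.99 + 24.57 = 592.56.
At (552, 275): z = −130.2 − 11.6 + 592.56 = 450.8 m.

450.8 m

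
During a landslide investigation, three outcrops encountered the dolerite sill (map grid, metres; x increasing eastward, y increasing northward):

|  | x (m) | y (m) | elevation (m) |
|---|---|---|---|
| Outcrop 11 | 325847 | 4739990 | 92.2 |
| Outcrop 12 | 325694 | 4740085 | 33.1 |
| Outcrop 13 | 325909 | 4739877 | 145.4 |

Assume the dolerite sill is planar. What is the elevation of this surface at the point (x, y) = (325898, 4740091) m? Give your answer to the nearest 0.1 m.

59.8 m

Two edge vectors: Outcrop 11→Outcrop 12 = (-153, 95, -59.1), Outcrop 11→Outcrop 13 = (62, -113, 53.2).
Normal n = (Outcrop 11→Outcrop 12) × (Outcrop 11→Outcrop 13) = (-1624.3, 4475.4, 11399).
So ∂z/∂x = −n_x/n_z = 0.142494956 and ∂z/∂y = −n_y/n_z = −0.392613387.
Intercept c from Outcrop 11: 92.2 − 46431.55 + 1860983.53 = 1814644.18.
At (325898, 4740091): z = 46438.8 − 1861023.2 + 1814644.18 = 59.8 m.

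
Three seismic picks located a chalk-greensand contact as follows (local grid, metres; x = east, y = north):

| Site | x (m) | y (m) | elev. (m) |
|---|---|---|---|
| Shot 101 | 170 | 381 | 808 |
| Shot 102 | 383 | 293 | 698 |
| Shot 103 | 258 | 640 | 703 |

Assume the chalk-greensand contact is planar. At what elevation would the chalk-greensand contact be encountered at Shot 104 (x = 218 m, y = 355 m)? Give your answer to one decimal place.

Let the plane be z = a·x + b·y + c.
Shot 102−Shot 101: 213a − 88b = −110;  Shot 103−Shot 101: 88a + 259b = −105.
Solving gives a = −0.59974, b = −0.20163.
Then c = 808 − a·170 − b·381 = 986.78.
At (218, 355): z = −130.7 − 71.6 + 986.78 = 784.5 m.

784.5 m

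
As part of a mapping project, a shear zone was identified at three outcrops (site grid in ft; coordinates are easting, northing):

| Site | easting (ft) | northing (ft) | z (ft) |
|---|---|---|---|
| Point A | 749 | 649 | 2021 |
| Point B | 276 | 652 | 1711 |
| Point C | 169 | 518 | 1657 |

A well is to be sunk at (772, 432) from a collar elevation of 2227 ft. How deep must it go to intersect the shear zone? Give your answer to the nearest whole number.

165 ft

Let the plane be z = a·easting + b·northing + c.
Point B−Point A: −473a + 3b = −310;  Point C−Point A: −580a − 131b = −364.
Solving gives a = 0.65463, b = −0.11974.
Then c = 2021 − a·749 − b·649 = 1608.39.
At (772, 432): z_contact = 505.4 − 51.7 + 1608.39 = 2062.0 ft.
Depth below ground = 2227 − 2062.0 = 165 ft.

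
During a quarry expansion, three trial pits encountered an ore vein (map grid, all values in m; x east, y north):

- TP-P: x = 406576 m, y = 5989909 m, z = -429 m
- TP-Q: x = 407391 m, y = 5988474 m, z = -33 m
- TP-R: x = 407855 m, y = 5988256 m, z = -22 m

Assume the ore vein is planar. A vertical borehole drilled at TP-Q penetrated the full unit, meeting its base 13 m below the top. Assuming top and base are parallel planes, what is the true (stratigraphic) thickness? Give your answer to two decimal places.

12.13 m

Let the plane be z = a·x + b·y + c.
TP-Q−TP-P: 815a − 1435b = 396;  TP-R−TP-P: 1279a − 1653b = 407.
Solving gives a = −0.14450, b = −0.35803.
|∇z| = √(a²+b²) = 0.38609, so dip δ = arctan(0.38609) = 21.11°.
True thickness = vertical thickness × cos δ = 13 × cos 21.11° = 12.13 m.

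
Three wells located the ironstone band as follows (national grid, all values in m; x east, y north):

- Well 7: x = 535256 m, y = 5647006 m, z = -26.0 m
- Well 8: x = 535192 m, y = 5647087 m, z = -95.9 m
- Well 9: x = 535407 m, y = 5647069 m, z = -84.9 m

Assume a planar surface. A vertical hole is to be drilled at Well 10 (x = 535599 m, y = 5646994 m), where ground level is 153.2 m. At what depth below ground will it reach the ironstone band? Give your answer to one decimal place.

Let the plane be z = a·x + b·y + c.
Well 8−Well 7: −64a + 81b = −69.9;  Well 9−Well 7: 151a + 63b = −58.9.
Solving gives a = −0.022578860, b = −0.880803050.
Then c = -26 − a·535256 − b·5647006 = 4985959.58.
At (535599, 5646994): z_contact = −12093.21 − 4973889.54 + 4985959.58 = -23.17 m.
Depth below ground = 153.2 − (-23.17) = 176.4 m.

176.4 m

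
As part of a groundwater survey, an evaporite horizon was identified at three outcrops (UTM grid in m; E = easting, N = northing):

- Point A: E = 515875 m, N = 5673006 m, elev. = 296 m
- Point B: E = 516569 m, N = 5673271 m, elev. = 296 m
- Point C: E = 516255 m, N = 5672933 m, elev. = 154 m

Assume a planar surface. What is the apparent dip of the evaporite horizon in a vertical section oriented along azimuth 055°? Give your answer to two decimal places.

9.64°

Two edge vectors: Point A→Point B = (694, 265, 0), Point A→Point C = (380, -73, -142).
Normal n = (Point A→Point B) × (Point A→Point C) = (-37630, 98548, -151362).
So ∂z/∂E = −n_x/n_z = −0.24861 and ∂z/∂N = −n_y/n_z = 0.65107.
Unit vector along 055° is (sin 55°, cos 55°) = (0.8192, 0.5736).
Slope in that direction = a·(0.8192) + b·(0.5736) = 0.16979.
Apparent dip = arctan|0.16979| = 9.64° (true dip is 34.9°, so apparent ≤ true as expected).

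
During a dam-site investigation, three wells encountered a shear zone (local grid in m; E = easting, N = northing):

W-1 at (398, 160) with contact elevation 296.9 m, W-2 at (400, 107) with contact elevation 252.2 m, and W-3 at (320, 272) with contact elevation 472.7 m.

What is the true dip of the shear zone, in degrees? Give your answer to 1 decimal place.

Let the plane be z = a·E + b·N + c.
W-2−W-1: 2a − 53b = −44.7;  W-3−W-1: −78a + 112b = 175.8.
Solving gives a = −1.10256, b = 0.80179.
Gradient magnitude |∇z| = √(a² + b²) = √(1.21563 + 0.64287) = 1.36327.
True dip = arctan(1.36327) = 53.7°, dipping toward SE (azimuth ≈ 126°).

53.7°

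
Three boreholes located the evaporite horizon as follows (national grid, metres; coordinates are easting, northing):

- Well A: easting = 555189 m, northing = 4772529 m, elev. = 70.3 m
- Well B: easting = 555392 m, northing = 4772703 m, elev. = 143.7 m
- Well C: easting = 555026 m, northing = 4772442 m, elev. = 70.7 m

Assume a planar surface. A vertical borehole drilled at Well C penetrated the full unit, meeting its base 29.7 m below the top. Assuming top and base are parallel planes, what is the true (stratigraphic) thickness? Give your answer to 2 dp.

Two edge vectors: Well A→Well B = (203, 174, 73.4), Well A→Well C = (-163, -87, 0.4).
Normal n = (Well A→Well B) × (Well A→Well C) = (6455.4, -12045.4, 10701).
So ∂z/∂easting = −n_x/n_z = −0.60325 and ∂z/∂northing = −n_y/n_z = 1.12563.
|∇z| = √(a²+b²) = 1.27709, so dip δ = arctan(1.27709) = 51.94°.
True thickness = vertical thickness × cos δ = 29.7 × cos 51.94° = 18.31 m.

18.31 m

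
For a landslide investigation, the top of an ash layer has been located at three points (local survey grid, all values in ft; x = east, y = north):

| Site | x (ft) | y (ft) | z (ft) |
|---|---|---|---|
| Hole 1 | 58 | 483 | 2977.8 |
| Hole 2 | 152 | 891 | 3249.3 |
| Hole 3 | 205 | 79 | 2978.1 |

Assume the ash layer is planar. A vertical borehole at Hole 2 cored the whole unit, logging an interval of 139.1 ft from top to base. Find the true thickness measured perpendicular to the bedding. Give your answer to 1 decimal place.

89.4 ft

Two edge vectors: Hole 1→Hole 2 = (94, 408, 271.5), Hole 1→Hole 3 = (147, -404, 0.3).
Normal n = (Hole 1→Hole 2) × (Hole 1→Hole 3) = (109808.4, 39882.3, -97952).
So ∂z/∂x = −n_x/n_z = 1.12104 and ∂z/∂y = −n_y/n_z = 0.40716.
|∇z| = √(a²+b²) = 1.19269, so dip δ = arctan(1.19269) = 50.02°.
True thickness = vertical thickness × cos δ = 139.1 × cos 50.02° = 89.4 ft.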